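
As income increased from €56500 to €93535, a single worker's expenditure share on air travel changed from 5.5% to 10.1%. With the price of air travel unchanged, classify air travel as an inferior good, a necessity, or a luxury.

The budget share rises as income rises, so η > 1.

luxury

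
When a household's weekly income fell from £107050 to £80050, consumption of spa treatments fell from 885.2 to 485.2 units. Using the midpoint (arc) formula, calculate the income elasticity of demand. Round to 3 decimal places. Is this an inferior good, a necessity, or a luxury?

2.023 (luxury)

ΔQ = 485.2 − 885.2 = -400; midpoint Q̄ = (885.2 + 485.2)/2 = 685.2.
ΔI = 80050 − 107050 = -27000; midpoint Ī = (107050 + 80050)/2 = 93550.
η = (ΔQ/Q̄) ÷ (ΔI/Ī) = (-400/685.2) ÷ (-27000/93550) = 2.023.
η > 1 ⇒ luxury.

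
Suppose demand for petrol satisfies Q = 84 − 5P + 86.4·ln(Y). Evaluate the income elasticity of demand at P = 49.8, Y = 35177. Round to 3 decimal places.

At P = 49.8, Y = 35177: Q = 739.448.
Holding P constant, ∂Q/∂Y = 86.4/Y = 0.00245615.
η_Y = (∂Q/∂Y)·(Y/Q) = 0.00245615 × (35177/739.448) = 0.117.

0.117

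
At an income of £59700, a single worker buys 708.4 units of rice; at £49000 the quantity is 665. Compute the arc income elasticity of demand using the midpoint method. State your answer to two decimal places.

0.32

ΔQ = 665 − 708.4 = -43.4; midpoint Q̄ = (708.4 + 665)/2 = 686.7.
ΔI = 49000 − 59700 = -10700; midpoint Ī = (59700 + 49000)/2 = 54350.
η = (ΔQ/Q̄) ÷ (ΔI/Ī) = (-43.4/686.7) ÷ (-10700/54350) = 0.32.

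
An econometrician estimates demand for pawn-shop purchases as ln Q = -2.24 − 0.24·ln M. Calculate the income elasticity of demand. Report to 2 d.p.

In a log-linear demand, the coefficient on ln M is the income elasticity.
So η = -0.24.

-0.24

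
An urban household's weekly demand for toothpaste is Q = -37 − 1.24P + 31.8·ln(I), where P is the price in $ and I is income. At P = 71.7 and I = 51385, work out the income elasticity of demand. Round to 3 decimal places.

0.145

At P = 71.7, I = 51385: Q = 219.030.
Holding P constant, ∂Q/∂I = 31.8/I = 0.000618858.
η_I = (∂Q/∂I)·(I/Q) = 0.000618858 × (51385/219.030) = 0.145.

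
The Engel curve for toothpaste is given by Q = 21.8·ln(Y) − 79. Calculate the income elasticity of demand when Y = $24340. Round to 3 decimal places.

At Y = 24340: Q = 141.177.
dQ/dY = 21.8/Y = 0.000895645 at this income.
η = (dQ/dY)·(Y/Q) = 0.000895645 × (24340/141.177) = 0.154.

0.154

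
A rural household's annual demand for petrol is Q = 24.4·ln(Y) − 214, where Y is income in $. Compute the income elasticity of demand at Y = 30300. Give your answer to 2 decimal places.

0.65

At Y = 30300: Q = 37.781.
dQ/dY = 24.4/Y = 0.000805281 at this income.
η = (dQ/dY)·(Y/Q) = 0.000805281 × (30300/37.781) = 0.65.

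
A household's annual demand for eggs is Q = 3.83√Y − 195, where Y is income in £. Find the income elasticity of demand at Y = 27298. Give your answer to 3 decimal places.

0.723

At Y = 27298: Q = 437.797.
dQ/dY = 3.83/(2√Y) = 0.0115905 at this income.
η = (dQ/dY)·(Y/Q) = 0.0115905 × (27298/437.797) = 0.723.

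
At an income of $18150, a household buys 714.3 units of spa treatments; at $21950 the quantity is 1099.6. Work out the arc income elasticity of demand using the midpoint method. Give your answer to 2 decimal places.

2.24

ΔQ = 1099.6 − 714.3 = 385.3; midpoint Q̄ = (714.3 + 1099.6)/2 = 906.95.
ΔI = 21950 − 18150 = 3800; midpoint Ī = (18150 + 21950)/2 = 20050.
η = (ΔQ/Q̄) ÷ (ΔI/Ī) = (385.3/906.95) ÷ (3800/20050) = 2.24.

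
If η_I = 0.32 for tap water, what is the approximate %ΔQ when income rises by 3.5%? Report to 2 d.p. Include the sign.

1.12%

%ΔQ ≈ η × %ΔI = 0.32 × 3.5% = 1.12%.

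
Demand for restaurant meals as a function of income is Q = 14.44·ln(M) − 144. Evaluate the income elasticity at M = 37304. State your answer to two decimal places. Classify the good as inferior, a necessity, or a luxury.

1.80 (luxury)

At M = 37304: Q = 8.008.
dQ/dM = 14.44/M = 0.00038709 at this income.
η = (dQ/dM)·(M/Q) = 0.00038709 × (37304/8.008) = 1.80.
Since η > 1, the good is a luxury.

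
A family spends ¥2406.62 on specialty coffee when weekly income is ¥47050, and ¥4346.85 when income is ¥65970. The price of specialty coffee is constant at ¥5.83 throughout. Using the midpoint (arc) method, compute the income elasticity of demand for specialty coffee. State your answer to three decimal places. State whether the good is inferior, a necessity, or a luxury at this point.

1.716 (luxury)

With a constant price, Q₁ = 2406.62/5.83 = 412.799 and Q₂ = 4346.85/5.83 = 745.600 (equivalently, work directly with expenditure since P cancels).
Midpoint %ΔQ = (4346.85 − 2406.62)/3376.74 = 0.57459; midpoint %ΔI = (65970 − 47050)/56510 = 0.33481.
η = 0.57459 / 0.33481 = 1.716.
η > 1 ⇒ luxury.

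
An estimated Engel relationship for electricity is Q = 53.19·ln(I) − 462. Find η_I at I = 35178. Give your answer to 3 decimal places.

0.561

At I = 35178: Q = 94.802.
dQ/dI = 53.19/I = 0.00151202 at this income.
η = (dQ/dI)·(I/Q) = 0.00151202 × (35178/94.802) = 0.561.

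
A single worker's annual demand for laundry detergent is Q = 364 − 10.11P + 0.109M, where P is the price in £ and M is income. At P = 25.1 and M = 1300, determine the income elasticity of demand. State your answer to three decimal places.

0.562

At P = 25.1, M = 1300: Q = 251.939.
Holding P constant, ∂Q/∂M = 0.109.
η_M = (∂Q/∂M)·(M/Q) = 0.109 × (1300/251.939) = 0.562.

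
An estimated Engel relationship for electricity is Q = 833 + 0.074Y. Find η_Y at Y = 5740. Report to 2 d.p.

0.34

At Y = 5740: Q = 1257.760.
dQ/dY = 0.074.
η = (dQ/dY)·(Y/Q) = 0.074 × (5740/1257.760) = 0.34.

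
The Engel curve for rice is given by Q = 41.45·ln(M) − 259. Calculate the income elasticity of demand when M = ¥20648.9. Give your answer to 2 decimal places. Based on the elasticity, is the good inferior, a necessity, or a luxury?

0.27 (necessity)

At M = 20648.9: Q = 152.823.
dQ/dM = 41.45/M = 0.00200737 at this income.
η = (dQ/dM)·(M/Q) = 0.00200737 × (20648.9/152.823) = 0.27.
Since 0 < η < 1, the good is a necessity.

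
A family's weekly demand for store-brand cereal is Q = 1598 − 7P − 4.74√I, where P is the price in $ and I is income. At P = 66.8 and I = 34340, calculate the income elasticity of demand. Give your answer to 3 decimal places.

At P = 66.8, I = 34340: Q = 252.028.
Holding P constant, ∂Q/∂I = -4.74/(2√I) = -0.0127893.
η_I = (∂Q/∂I)·(I/Q) = -0.0127893 × (34340/252.028) = -1.743.

-1.743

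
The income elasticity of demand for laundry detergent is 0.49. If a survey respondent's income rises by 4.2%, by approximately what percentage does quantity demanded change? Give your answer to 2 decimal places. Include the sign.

2.06%

%ΔQ ≈ η × %ΔI = 0.49 × 4.2% = 2.06%.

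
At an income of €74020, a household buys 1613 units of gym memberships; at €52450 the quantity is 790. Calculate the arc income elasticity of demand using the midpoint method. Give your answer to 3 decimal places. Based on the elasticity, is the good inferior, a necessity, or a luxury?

2.008 (luxury)

ΔQ = 790 − 1613 = -823; midpoint Q̄ = (1613 + 790)/2 = 1201.5.
ΔI = 52450 − 74020 = -21570; midpoint Ī = (74020 + 52450)/2 = 63235.
η = (ΔQ/Q̄) ÷ (ΔI/Ī) = (-823/1201.5) ÷ (-21570/63235) = 2.008.
η > 1 ⇒ luxury.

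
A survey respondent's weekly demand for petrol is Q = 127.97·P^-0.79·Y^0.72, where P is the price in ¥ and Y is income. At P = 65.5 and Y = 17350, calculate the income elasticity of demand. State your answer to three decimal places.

0.720

For a multiplicative demand Q = A·P^α·Y^β, the income elasticity is β everywhere.
Here β = 0.72, so η = 0.720.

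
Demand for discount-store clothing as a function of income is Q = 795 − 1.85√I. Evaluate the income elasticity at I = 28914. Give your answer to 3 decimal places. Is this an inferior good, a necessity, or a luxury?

-0.327 (inferior good)

At I = 28914: Q = 480.424.
dQ/dI = -1.85/(2√I) = -0.00543986 at this income.
η = (dQ/dI)·(I/Q) = -0.00543986 × (28914/480.424) = -0.327.
Since η < 0, the good is an inferior good.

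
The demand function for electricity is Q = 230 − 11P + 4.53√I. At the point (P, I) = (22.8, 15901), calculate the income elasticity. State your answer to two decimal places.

At P = 22.8, I = 15901: Q = 550.429.
Holding P constant, ∂Q/∂I = 4.53/(2√I) = 0.0179621.
η_I = (∂Q/∂I)·(I/Q) = 0.0179621 × (15901/550.429) = 0.52.

0.52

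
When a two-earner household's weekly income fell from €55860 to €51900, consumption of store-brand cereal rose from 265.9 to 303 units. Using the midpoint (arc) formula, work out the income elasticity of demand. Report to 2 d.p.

ΔQ = 303 − 265.9 = 37.1; midpoint Q̄ = (265.9 + 303)/2 = 284.45.
ΔI = 51900 − 55860 = -3960; midpoint Ī = (55860 + 51900)/2 = 53880.
η = (ΔQ/Q̄) ÷ (ΔI/Ī) = (37.1/284.45) ÷ (-3960/53880) = -1.77.

-1.77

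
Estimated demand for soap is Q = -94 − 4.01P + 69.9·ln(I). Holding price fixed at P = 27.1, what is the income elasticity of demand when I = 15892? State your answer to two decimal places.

0.15

At P = 27.1, I = 15892: Q = 473.512.
Holding P constant, ∂Q/∂I = 69.9/I = 0.00439844.
η_I = (∂Q/∂I)·(I/Q) = 0.00439844 × (15892/473.512) = 0.15.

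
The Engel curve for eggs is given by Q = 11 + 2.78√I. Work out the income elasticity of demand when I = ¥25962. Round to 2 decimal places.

0.49

At I = 25962: Q = 458.934.
dQ/dI = 2.78/(2√I) = 0.00862672 at this income.
η = (dQ/dI)·(I/Q) = 0.00862672 × (25962/458.934) = 0.49.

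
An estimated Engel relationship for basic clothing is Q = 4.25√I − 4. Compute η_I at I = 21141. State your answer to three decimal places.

At I = 21141: Q = 613.948.
dQ/dI = 4.25/(2√I) = 0.0146149 at this income.
η = (dQ/dI)·(I/Q) = 0.0146149 × (21141/613.948) = 0.503.

0.503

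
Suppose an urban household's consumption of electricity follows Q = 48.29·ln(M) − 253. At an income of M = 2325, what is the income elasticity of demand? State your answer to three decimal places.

At M = 2325: Q = 121.319.
dQ/dM = 48.29/M = 0.0207699 at this income.
η = (dQ/dM)·(M/Q) = 0.0207699 × (2325/121.319) = 0.398.

0.398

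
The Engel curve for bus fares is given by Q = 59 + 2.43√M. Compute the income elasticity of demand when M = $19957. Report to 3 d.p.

0.427

At M = 19957: Q = 402.284.
dQ/dM = 2.43/(2√M) = 0.0086006 at this income.
η = (dQ/dM)·(M/Q) = 0.0086006 × (19957/402.284) = 0.427.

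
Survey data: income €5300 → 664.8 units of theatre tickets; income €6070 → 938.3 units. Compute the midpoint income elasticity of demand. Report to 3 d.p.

2.519

ΔQ = 938.3 − 664.8 = 273.5; midpoint Q̄ = (664.8 + 938.3)/2 = 801.55.
ΔI = 6070 − 5300 = 770; midpoint Ī = (5300 + 6070)/2 = 5685.
η = (ΔQ/Q̄) ÷ (ΔI/Ī) = (273.5/801.55) ÷ (770/5685) = 2.519.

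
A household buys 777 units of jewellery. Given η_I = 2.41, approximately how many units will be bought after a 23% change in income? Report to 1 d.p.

%ΔQ ≈ η × %ΔI = 2.41 × 23% = 55.43%.
New Q ≈ 777 × (1 + 0.5543) = 1207.7.

1207.7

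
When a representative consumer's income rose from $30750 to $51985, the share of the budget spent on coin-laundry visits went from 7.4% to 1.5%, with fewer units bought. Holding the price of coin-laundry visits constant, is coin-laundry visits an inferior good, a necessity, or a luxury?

Quantity demanded falls as income rises, so η < 0.

inferior good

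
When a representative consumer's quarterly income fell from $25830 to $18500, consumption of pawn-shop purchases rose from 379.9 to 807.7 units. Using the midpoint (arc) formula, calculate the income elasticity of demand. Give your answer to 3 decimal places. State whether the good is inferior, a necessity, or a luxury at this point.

ΔQ = 807.7 − 379.9 = 427.8; midpoint Q̄ = (379.9 + 807.7)/2 = 593.8.
ΔI = 18500 − 25830 = -7330; midpoint Ī = (25830 + 18500)/2 = 22165.
η = (ΔQ/Q̄) ÷ (ΔI/Ī) = (427.8/593.8) ÷ (-7330/22165) = -2.179.
η < 0 ⇒ inferior good.

-2.179 (inferior good)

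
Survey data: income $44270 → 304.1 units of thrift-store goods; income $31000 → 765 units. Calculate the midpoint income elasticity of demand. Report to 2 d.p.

-2.45

ΔQ = 765 − 304.1 = 460.9; midpoint Q̄ = (304.1 + 765)/2 = 534.55.
ΔI = 31000 − 44270 = -13270; midpoint Ī = (44270 + 31000)/2 = 37635.
η = (ΔQ/Q̄) ÷ (ΔI/Ī) = (460.9/534.55) ÷ (-13270/37635) = -2.45.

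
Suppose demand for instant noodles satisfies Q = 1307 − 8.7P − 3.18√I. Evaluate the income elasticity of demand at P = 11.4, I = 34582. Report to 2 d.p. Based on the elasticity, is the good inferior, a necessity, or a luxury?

At P = 11.4, I = 34582: Q = 616.460.
Holding P constant, ∂Q/∂I = -3.18/(2√I) = -0.00855012.
η_I = (∂Q/∂I)·(I/Q) = -0.00855012 × (34582/616.460) = -0.48.
Since η < 0, this is an inferior good.

-0.48 (inferior good)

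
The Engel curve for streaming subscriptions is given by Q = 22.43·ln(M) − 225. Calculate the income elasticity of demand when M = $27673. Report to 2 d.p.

5.08

At M = 27673: Q = 4.419.
dQ/dM = 22.43/M = 0.000810537 at this income.
η = (dQ/dM)·(M/Q) = 0.000810537 × (27673/4.419) = 5.08.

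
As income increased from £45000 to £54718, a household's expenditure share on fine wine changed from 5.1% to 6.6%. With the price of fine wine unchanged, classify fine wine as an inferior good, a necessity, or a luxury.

luxury

The budget share rises as income rises, so η > 1.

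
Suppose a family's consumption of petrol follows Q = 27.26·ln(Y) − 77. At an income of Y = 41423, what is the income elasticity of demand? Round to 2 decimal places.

0.13

At Y = 41423: Q = 212.817.
dQ/dY = 27.26/Y = 0.000658089 at this income.
η = (dQ/dY)·(Y/Q) = 0.000658089 × (41423/212.817) = 0.13.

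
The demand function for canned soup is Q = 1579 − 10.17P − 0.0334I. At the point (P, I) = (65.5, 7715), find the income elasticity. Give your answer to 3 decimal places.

At P = 65.5, I = 7715: Q = 655.184.
Holding P constant, ∂Q/∂I = −0.0334.
η_I = (∂Q/∂I)·(I/Q) = -0.0334 × (7715/655.184) = -0.393.

-0.393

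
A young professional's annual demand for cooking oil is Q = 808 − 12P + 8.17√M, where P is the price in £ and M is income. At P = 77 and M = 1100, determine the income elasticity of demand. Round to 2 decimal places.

At P = 77, M = 1100: Q = 154.968.
Holding P constant, ∂Q/∂M = 8.17/(2√M) = 0.123167.
η_M = (∂Q/∂M)·(M/Q) = 0.123167 × (1100/154.968) = 0.87.

0.87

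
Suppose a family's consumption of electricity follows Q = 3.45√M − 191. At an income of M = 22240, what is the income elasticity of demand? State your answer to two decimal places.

0.80

At M = 22240: Q = 323.501.
dQ/dM = 3.45/(2√M) = 0.011567 at this income.
η = (dQ/dM)·(M/Q) = 0.011567 × (22240/323.501) = 0.80.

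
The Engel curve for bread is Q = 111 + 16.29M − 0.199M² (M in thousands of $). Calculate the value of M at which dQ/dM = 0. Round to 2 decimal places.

40.93

dQ/dM = 16.29 − 0.398M.
The good is inferior where dQ/dM < 0. Setting dQ/dM = 0 gives M = 16.29 / 0.398 = 40.93.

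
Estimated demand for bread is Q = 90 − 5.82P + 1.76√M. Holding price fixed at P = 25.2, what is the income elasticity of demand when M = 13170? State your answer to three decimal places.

At P = 25.2, M = 13170: Q = 145.315.
Holding P constant, ∂Q/∂M = 1.76/(2√M) = 0.00766814.
η_M = (∂Q/∂M)·(M/Q) = 0.00766814 × (13170/145.315) = 0.695.

0.695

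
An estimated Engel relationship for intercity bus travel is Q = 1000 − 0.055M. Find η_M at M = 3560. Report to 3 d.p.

-0.243

At M = 3560: Q = 804.200.
dQ/dM = −0.055.
η = (dQ/dM)·(M/Q) = -0.055 × (3560/804.200) = -0.243.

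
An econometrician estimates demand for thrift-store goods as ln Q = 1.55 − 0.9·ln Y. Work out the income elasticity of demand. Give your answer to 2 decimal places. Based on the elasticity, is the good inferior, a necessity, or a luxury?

In a log-linear demand, the coefficient on ln Y is the income elasticity.
So η = -0.90.
η < 0 ⇒ inferior good.

-0.90 (inferior good)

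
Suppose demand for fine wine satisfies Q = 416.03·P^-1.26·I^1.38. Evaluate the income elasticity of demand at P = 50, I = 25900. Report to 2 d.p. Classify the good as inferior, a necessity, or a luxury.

1.38 (luxury)

For a multiplicative demand Q = A·P^α·I^β, the income elasticity is β everywhere.
Here β = 1.38, so η = 1.38.
Since η > 1, this is a luxury.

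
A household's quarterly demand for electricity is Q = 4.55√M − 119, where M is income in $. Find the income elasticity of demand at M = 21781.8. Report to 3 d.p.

At M = 21781.8: Q = 552.519.
dQ/dM = 4.55/(2√M) = 0.0154147 at this income.
η = (dQ/dM)·(M/Q) = 0.0154147 × (21781.8/552.519) = 0.608.

0.608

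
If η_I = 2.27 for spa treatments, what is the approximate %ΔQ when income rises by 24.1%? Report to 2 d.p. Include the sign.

54.71%

%ΔQ ≈ η × %ΔI = 2.27 × 24.1% = 54.71%.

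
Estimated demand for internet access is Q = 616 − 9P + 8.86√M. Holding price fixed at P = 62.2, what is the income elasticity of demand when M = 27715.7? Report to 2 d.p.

0.48

At P = 62.2, M = 27715.7: Q = 1531.216.
Holding P constant, ∂Q/∂M = 8.86/(2√M) = 0.0266098.
η_M = (∂Q/∂M)·(M/Q) = 0.0266098 × (27715.7/1531.216) = 0.48.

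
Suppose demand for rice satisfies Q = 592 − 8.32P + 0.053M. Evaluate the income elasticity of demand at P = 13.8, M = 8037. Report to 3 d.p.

0.472

At P = 13.8, M = 8037: Q = 903.145.
Holding P constant, ∂Q/∂M = 0.053.
η_M = (∂Q/∂M)·(M/Q) = 0.053 × (8037/903.145) = 0.472.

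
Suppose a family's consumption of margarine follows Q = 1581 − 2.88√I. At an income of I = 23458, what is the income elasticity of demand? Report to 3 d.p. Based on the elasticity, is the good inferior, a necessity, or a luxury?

-0.193 (inferior good)

At I = 23458: Q = 1139.899.
dQ/dI = -2.88/(2√I) = -0.00940193 at this income.
η = (dQ/dI)·(I/Q) = -0.00940193 × (23458/1139.899) = -0.193.
Since η < 0, the good is an inferior good.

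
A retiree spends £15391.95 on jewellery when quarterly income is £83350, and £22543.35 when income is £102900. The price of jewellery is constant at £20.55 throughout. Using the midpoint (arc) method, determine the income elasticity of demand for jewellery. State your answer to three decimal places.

1.796

With a constant price, Q₁ = 15391.95/20.55 = 749.000 and Q₂ = 22543.35/20.55 = 1097.000 (equivalently, work directly with expenditure since P cancels).
Midpoint %ΔQ = (22543.35 − 15391.95)/18967.65 = 0.37703; midpoint %ΔI = (102900 − 83350)/93125 = 0.20993.
η = 0.37703 / 0.20993 = 1.796.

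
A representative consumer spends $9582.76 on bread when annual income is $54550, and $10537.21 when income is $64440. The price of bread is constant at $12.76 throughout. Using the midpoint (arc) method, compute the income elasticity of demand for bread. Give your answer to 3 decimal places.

0.571

With a constant price, Q₁ = 9582.76/12.76 = 751.000 and Q₂ = 10537.21/12.76 = 825.800 (equivalently, work directly with expenditure since P cancels).
Midpoint %ΔQ = (10537.21 − 9582.76)/10059.99 = 0.09488; midpoint %ΔI = (64440 − 54550)/59495 = 0.16623.
η = 0.09488 / 0.16623 = 0.571.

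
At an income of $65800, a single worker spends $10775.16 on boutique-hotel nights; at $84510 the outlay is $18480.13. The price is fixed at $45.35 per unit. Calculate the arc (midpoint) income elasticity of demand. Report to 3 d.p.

With a constant price, Q₁ = 10775.16/45.35 = 237.600 and Q₂ = 18480.13/45.35 = 407.500 (equivalently, work directly with expenditure since P cancels).
Midpoint %ΔQ = (18480.13 − 10775.16)/14627.65 = 0.52674; midpoint %ΔI = (84510 − 65800)/75155 = 0.24895.
η = 0.52674 / 0.24895 = 2.116.

2.116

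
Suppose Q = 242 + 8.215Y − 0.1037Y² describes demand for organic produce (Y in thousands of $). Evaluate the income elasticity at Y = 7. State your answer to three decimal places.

0.161

At Y = 7: Q = 294.4237.
dQ/dY = 8.215 − 0.2074Y = 6.76320.
η = (dQ/dY)·(Y/Q) = 6.76320 × (7/294.4237) = 0.161.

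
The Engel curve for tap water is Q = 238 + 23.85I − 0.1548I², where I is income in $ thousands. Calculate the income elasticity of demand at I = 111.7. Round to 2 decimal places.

At I = 111.7: Q = 970.6224.
dQ/dI = 23.85 − 0.3096I = -10.73232.
η = (dQ/dI)·(I/Q) = -10.73232 × (111.7/970.6224) = -1.24.

-1.24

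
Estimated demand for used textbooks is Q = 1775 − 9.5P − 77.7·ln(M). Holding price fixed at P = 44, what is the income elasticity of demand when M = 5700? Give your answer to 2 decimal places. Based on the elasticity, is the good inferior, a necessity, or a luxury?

-0.11 (inferior good)

At P = 44, M = 5700: Q = 685.033.
Holding P constant, ∂Q/∂M = -77.7/M = -0.0136316.
η_M = (∂Q/∂M)·(M/Q) = -0.0136316 × (5700/685.033) = -0.11.
Since η < 0, this is an inferior good.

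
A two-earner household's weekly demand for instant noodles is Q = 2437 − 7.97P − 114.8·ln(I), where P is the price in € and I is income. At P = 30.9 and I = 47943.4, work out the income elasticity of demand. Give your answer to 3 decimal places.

-0.120

At P = 30.9, I = 47943.4: Q = 953.438.
Holding P constant, ∂Q/∂I = -114.8/I = -0.00239449.
η_I = (∂Q/∂I)·(I/Q) = -0.00239449 × (47943.4/953.438) = -0.120.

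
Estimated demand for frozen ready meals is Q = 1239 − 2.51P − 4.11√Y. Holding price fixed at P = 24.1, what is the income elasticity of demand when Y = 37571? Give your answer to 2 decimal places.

-1.04

At P = 24.1, Y = 37571: Q = 381.858.
Holding P constant, ∂Q/∂Y = -4.11/(2√Y) = -0.0106019.
η_Y = (∂Q/∂Y)·(Y/Q) = -0.0106019 × (37571/381.858) = -1.04.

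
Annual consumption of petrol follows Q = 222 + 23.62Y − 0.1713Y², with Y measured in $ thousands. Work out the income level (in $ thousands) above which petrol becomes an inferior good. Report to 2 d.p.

dQ/dY = 23.62 − 0.3426Y.
The good is inferior where dQ/dY < 0. Setting dQ/dY = 0 gives Y = 23.62 / 0.3426 = 68.94.

68.94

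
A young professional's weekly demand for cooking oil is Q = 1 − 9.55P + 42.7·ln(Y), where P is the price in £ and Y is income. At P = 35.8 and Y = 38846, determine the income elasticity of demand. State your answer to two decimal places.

At P = 35.8, Y = 38846: Q = 110.336.
Holding P constant, ∂Q/∂Y = 42.7/Y = 0.00109921.
η_Y = (∂Q/∂Y)·(Y/Q) = 0.00109921 × (38846/110.336) = 0.39.

0.39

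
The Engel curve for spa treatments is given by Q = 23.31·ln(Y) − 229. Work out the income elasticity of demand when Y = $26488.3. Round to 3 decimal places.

2.775

At Y = 26488.3: Q = 8.400.
dQ/dY = 23.31/Y = 0.000880011 at this income.
η = (dQ/dY)·(Y/Q) = 0.000880011 × (26488.3/8.400) = 2.775.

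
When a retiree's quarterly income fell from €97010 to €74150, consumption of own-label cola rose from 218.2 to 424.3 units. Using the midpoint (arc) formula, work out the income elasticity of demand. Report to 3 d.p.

ΔQ = 424.3 − 218.2 = 206.1; midpoint Q̄ = (218.2 + 424.3)/2 = 321.25.
ΔI = 74150 − 97010 = -22860; midpoint Ī = (97010 + 74150)/2 = 85580.
η = (ΔQ/Q̄) ÷ (ΔI/Ī) = (206.1/321.25) ÷ (-22860/85580) = -2.402.

-2.402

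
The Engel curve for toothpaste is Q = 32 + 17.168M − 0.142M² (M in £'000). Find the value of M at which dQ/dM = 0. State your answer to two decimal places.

60.45

dQ/dM = 17.168 − 0.284M.
The good is inferior where dQ/dM < 0. Setting dQ/dM = 0 gives M = 17.168 / 0.284 = 60.45.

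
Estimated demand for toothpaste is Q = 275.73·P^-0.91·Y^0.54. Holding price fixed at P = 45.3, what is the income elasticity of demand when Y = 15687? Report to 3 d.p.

For a multiplicative demand Q = A·P^α·Y^β, the income elasticity is β everywhere.
Here β = 0.54, so η = 0.540.

0.540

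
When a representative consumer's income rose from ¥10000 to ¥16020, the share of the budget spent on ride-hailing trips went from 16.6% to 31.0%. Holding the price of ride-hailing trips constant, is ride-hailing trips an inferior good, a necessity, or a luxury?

The budget share rises as income rises, so η > 1.

luxury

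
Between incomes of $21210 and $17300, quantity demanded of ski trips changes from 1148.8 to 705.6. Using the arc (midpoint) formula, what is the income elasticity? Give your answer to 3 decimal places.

2.354

ΔQ = 705.6 − 1148.8 = -443.2; midpoint Q̄ = (1148.8 + 705.6)/2 = 927.2.
ΔI = 17300 − 21210 = -3910; midpoint Ī = (21210 + 17300)/2 = 19255.
η = (ΔQ/Q̄) ÷ (ΔI/Ī) = (-443.2/927.2) ÷ (-3910/19255) = 2.354.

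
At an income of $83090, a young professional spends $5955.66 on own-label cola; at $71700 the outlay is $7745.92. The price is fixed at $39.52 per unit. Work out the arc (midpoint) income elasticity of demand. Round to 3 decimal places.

With a constant price, Q₁ = 5955.66/39.52 = 150.700 and Q₂ = 7745.92/39.52 = 196.000 (equivalently, work directly with expenditure since P cancels).
Midpoint %ΔQ = (7745.92 − 5955.66)/6850.79 = 0.26132; midpoint %ΔI = (71700 − 83090)/77395 = -0.14717.
η = 0.26132 / -0.14717 = -1.776.

-1.776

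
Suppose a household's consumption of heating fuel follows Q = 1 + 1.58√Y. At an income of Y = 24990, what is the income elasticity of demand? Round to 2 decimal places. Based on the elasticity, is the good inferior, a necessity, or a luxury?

0.50 (necessity)

At Y = 24990: Q = 250.770.
dQ/dY = 1.58/(2√Y) = 0.0049974 at this income.
η = (dQ/dY)·(Y/Q) = 0.0049974 × (24990/250.770) = 0.50.
Since 0 < η < 1, the good is a necessity.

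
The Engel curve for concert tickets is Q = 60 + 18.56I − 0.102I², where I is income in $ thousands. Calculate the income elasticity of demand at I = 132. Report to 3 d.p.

At I = 132: Q = 732.6720.
dQ/dI = 18.56 − 0.204I = -8.36800.
η = (dQ/dI)·(I/Q) = -8.36800 × (132/732.6720) = -1.508.

-1.508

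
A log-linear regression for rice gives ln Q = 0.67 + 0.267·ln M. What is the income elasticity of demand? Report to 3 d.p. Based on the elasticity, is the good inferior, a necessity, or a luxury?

0.267 (necessity)

In a log-linear demand, the coefficient on ln M is the income elasticity.
So η = 0.267.
0 < η < 1 ⇒ necessity.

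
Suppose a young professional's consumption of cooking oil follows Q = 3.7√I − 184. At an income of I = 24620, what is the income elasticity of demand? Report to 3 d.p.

0.732

At I = 24620: Q = 396.558.
dQ/dI = 3.7/(2√I) = 0.0117904 at this income.
η = (dQ/dI)·(I/Q) = 0.0117904 × (24620/396.558) = 0.732.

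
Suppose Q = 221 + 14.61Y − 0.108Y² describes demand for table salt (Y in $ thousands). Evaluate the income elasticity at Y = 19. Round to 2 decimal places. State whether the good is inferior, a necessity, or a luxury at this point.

At Y = 19: Q = 459.6020.
dQ/dY = 14.61 − 0.216Y = 10.50600.
η = (dQ/dY)·(Y/Q) = 10.50600 × (19/459.6020) = 0.43.
0 < η < 1 ⇒ necessity.

0.43 (necessity)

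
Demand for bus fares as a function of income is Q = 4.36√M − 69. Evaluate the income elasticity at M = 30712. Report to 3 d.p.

0.550

At M = 30712: Q = 695.083.
dQ/dM = 4.36/(2√M) = 0.0124395 at this income.
η = (dQ/dM)·(M/Q) = 0.0124395 × (30712/695.083) = 0.550.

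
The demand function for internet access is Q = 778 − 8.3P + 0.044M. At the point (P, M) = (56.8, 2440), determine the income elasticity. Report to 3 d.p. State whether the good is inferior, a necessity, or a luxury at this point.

0.259 (necessity)

At P = 56.8, M = 2440: Q = 413.920.
Holding P constant, ∂Q/∂M = 0.044.
η_M = (∂Q/∂M)·(M/Q) = 0.044 × (2440/413.920) = 0.259.
Since 0 < η < 1, this is a necessity.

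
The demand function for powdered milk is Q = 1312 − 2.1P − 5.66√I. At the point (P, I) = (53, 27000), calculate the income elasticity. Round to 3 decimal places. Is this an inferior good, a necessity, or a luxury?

At P = 53, I = 27000: Q = 270.667.
Holding P constant, ∂Q/∂I = -5.66/(2√I) = -0.0172228.
η_I = (∂Q/∂I)·(I/Q) = -0.0172228 × (27000/270.667) = -1.718.
Since η < 0, this is an inferior good.

-1.718 (inferior good)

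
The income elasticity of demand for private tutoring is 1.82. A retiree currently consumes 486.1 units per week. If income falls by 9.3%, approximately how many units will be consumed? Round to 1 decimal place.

%ΔQ ≈ η × %ΔI = 1.82 × (-9.3%) = -16.926%.
New Q ≈ 486.1 × (1 − 0.16926) = 403.8.

403.8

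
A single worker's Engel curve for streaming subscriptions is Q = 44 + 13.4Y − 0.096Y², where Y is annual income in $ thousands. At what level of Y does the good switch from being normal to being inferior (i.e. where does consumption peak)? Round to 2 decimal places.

69.79

dQ/dY = 13.4 − 0.192Y.
The good is inferior where dQ/dY < 0. Setting dQ/dY = 0 gives Y = 13.4 / 0.192 = 69.79.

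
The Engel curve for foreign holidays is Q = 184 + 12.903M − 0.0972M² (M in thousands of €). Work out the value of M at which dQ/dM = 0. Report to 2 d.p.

dQ/dM = 12.903 − 0.1944M.
The good is inferior where dQ/dM < 0. Setting dQ/dM = 0 gives M = 12.903 / 0.1944 = 66.37.

66.37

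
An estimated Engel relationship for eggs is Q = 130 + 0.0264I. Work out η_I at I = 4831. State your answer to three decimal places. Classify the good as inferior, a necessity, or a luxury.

At I = 4831: Q = 257.538.
dQ/dI = 0.0264.
η = (dQ/dI)·(I/Q) = 0.0264 × (4831/257.538) = 0.495.
Since 0 < η < 1, the good is a necessity.

0.495 (necessity)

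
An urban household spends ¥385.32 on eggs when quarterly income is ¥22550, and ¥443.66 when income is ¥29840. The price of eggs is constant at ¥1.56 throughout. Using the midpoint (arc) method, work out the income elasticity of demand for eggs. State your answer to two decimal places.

With a constant price, Q₁ = 385.32/1.56 = 247.000 and Q₂ = 443.66/1.56 = 284.397 (equivalently, work directly with expenditure since P cancels).
Midpoint %ΔQ = (443.66 − 385.32)/414.49 = 0.14075; midpoint %ΔI = (29840 − 22550)/26195 = 0.27830.
η = 0.14075 / 0.27830 = 0.51.

0.51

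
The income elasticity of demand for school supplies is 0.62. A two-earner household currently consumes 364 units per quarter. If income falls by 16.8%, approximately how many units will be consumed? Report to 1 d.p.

%ΔQ ≈ η × %ΔI = 0.62 × (-16.8%) = -10.416%.
New Q ≈ 364 × (1 − 0.10416) = 326.1.

326.1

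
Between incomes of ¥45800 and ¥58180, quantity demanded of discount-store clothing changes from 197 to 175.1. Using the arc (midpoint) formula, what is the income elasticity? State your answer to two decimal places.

ΔQ = 175.1 − 197 = -21.9; midpoint Q̄ = (197 + 175.1)/2 = 186.05.
ΔI = 58180 − 45800 = 12380; midpoint Ī = (45800 + 58180)/2 = 51990.
η = (ΔQ/Q̄) ÷ (ΔI/Ī) = (-21.9/186.05) ÷ (12380/51990) = -0.49.

-0.49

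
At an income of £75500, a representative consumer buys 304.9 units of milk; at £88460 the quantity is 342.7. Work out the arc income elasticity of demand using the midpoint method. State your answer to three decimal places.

ΔQ = 342.7 − 304.9 = 37.8; midpoint Q̄ = (304.9 + 342.7)/2 = 323.8.
ΔI = 88460 − 75500 = 12960; midpoint Ī = (75500 + 88460)/2 = 81980.
η = (ΔQ/Q̄) ÷ (ΔI/Ī) = (37.8/323.8) ÷ (12960/81980) = 0.738.

0.738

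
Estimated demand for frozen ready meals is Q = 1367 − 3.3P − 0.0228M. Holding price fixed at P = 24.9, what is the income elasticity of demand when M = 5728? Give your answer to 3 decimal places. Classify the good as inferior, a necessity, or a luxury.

-0.113 (inferior good)

At P = 24.9, M = 5728: Q = 1154.232.
Holding P constant, ∂Q/∂M = −0.0228.
η_M = (∂Q/∂M)·(M/Q) = -0.0228 × (5728/1154.232) = -0.113.
Since η < 0, this is an inferior good.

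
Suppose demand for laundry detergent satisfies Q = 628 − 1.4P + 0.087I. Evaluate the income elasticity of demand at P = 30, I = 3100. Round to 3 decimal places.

0.315

At P = 30, I = 3100: Q = 855.700.
Holding P constant, ∂Q/∂I = 0.087.
η_I = (∂Q/∂I)·(I/Q) = 0.087 × (3100/855.700) = 0.315.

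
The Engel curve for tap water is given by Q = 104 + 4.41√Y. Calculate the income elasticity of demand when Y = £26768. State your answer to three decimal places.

At Y = 26768: Q = 825.517.
dQ/dY = 4.41/(2√Y) = 0.0134772 at this income.
η = (dQ/dY)·(Y/Q) = 0.0134772 × (26768/825.517) = 0.437.

0.437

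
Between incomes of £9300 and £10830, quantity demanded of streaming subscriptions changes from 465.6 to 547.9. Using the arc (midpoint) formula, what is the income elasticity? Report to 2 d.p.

1.07

ΔQ = 547.9 − 465.6 = 82.3; midpoint Q̄ = (465.6 + 547.9)/2 = 506.75.
ΔI = 10830 − 9300 = 1530; midpoint Ī = (9300 + 10830)/2 = 10065.
η = (ΔQ/Q̄) ÷ (ΔI/Ī) = (82.3/506.75) ÷ (1530/10065) = 1.07.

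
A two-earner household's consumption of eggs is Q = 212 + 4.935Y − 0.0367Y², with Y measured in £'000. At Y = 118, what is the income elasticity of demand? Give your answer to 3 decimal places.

At Y = 118: Q = 283.3192.
dQ/dY = 4.935 − 0.0734Y = -3.72620.
η = (dQ/dY)·(Y/Q) = -3.72620 × (118/283.3192) = -1.552.

-1.552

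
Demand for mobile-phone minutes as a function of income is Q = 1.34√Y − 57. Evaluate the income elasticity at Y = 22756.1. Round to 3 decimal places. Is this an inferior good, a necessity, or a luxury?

At Y = 22756.1: Q = 145.141.
dQ/dY = 1.34/(2√Y) = 0.00444146 at this income.
η = (dQ/dY)·(Y/Q) = 0.00444146 × (22756.1/145.141) = 0.696.
Since 0 < η < 1, the good is a necessity.

0.696 (necessity)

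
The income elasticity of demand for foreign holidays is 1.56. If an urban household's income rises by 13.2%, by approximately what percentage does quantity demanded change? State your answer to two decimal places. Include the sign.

%ΔQ ≈ η × %ΔI = 1.56 × 13.2% = 20.59%.

20.59%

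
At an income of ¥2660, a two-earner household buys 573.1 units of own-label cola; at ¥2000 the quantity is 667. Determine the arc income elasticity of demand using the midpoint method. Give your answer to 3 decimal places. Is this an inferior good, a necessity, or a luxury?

-0.535 (inferior good)

ΔQ = 667 − 573.1 = 93.9; midpoint Q̄ = (573.1 + 667)/2 = 620.05.
ΔI = 2000 − 2660 = -660; midpoint Ī = (2660 + 2000)/2 = 2330.
η = (ΔQ/Q̄) ÷ (ΔI/Ī) = (93.9/620.05) ÷ (-660/2330) = -0.535.
η < 0 ⇒ inferior good.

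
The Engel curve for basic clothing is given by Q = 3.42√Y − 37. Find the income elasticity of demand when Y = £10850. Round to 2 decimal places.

0.56

At Y = 10850: Q = 319.239.
dQ/dY = 3.42/(2√Y) = 0.0164165 at this income.
η = (dQ/dY)·(Y/Q) = 0.0164165 × (10850/319.239) = 0.56.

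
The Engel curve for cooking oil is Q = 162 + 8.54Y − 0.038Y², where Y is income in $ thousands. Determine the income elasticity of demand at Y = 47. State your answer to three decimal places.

At Y = 47: Q = 479.4380.
dQ/dY = 8.54 − 0.076Y = 4.96800.
η = (dQ/dY)·(Y/Q) = 4.96800 × (47/479.4380) = 0.487.

0.487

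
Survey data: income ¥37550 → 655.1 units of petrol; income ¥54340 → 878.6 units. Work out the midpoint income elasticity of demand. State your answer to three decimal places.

ΔQ = 878.6 − 655.1 = 223.5; midpoint Q̄ = (655.1 + 878.6)/2 = 766.85.
ΔI = 54340 − 37550 = 16790; midpoint Ī = (37550 + 54340)/2 = 45945.
η = (ΔQ/Q̄) ÷ (ΔI/Ī) = (223.5/766.85) ÷ (16790/45945) = 0.798.

0.798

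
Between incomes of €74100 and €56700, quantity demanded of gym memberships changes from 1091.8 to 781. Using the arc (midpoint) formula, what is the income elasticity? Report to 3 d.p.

1.248

ΔQ = 781 − 1091.8 = -310.8; midpoint Q̄ = (1091.8 + 781)/2 = 936.4.
ΔI = 56700 − 74100 = -17400; midpoint Ī = (74100 + 56700)/2 = 65400.
η = (ΔQ/Q̄) ÷ (ΔI/Ī) = (-310.8/936.4) ÷ (-17400/65400) = 1.248.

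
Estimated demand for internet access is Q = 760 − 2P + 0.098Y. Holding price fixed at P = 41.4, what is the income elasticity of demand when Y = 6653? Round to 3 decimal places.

0.491

At P = 41.4, Y = 6653: Q = 1329.194.
Holding P constant, ∂Q/∂Y = 0.098.
η_Y = (∂Q/∂Y)·(Y/Q) = 0.098 × (6653/1329.194) = 0.491.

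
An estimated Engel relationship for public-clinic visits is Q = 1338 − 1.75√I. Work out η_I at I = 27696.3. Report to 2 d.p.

At I = 27696.3: Q = 1046.761.
dQ/dI = -1.75/(2√I) = -0.00525772 at this income.
η = (dQ/dI)·(I/Q) = -0.00525772 × (27696.3/1046.761) = -0.14.

-0.14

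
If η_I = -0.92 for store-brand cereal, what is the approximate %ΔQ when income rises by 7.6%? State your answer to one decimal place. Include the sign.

-7.0%

%ΔQ ≈ η × %ΔI = -0.92 × 7.6% = -7.0%.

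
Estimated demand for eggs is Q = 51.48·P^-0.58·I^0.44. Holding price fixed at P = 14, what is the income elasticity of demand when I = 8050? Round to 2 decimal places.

0.44

For a multiplicative demand Q = A·P^α·I^β, the income elasticity is β everywhere.
Here β = 0.44, so η = 0.44.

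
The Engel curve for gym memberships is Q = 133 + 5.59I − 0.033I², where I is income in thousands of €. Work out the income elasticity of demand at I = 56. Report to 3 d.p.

0.310

At I = 56: Q = 342.5520.
dQ/dI = 5.59 − 0.066I = 1.89400.
η = (dQ/dI)·(I/Q) = 1.89400 × (56/342.5520) = 0.310.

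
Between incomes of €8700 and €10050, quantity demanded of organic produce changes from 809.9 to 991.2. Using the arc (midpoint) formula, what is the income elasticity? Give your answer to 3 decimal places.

ΔQ = 991.2 − 809.9 = 181.3; midpoint Q̄ = (809.9 + 991.2)/2 = 900.55.
ΔI = 10050 − 8700 = 1350; midpoint Ī = (8700 + 10050)/2 = 9375.
η = (ΔQ/Q̄) ÷ (ΔI/Ī) = (181.3/900.55) ÷ (1350/9375) = 1.398.

1.398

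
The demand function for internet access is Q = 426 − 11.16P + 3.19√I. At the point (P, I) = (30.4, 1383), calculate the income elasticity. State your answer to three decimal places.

0.289

At P = 30.4, I = 1383: Q = 205.368.
Holding P constant, ∂Q/∂I = 3.19/(2√I) = 0.0428894.
η_I = (∂Q/∂I)·(I/Q) = 0.0428894 × (1383/205.368) = 0.289.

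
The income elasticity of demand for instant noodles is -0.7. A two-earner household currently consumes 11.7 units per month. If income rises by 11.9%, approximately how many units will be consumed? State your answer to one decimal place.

10.7

%ΔQ ≈ η × %ΔI = -0.7 × 11.9% = -8.33%.
New Q ≈ 11.7 × (1 − 0.0833) = 10.7.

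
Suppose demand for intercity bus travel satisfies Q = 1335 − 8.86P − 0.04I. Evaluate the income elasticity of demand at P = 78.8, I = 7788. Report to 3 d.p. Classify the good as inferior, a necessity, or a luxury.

-0.958 (inferior good)

At P = 78.8, I = 7788: Q = 325.312.
Holding P constant, ∂Q/∂I = −0.04.
η_I = (∂Q/∂I)·(I/Q) = -0.04 × (7788/325.312) = -0.958.
Since η < 0, this is an inferior good.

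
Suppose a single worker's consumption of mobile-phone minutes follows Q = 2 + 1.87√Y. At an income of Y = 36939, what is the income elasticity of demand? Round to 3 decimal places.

At Y = 36939: Q = 361.405.
dQ/dY = 1.87/(2√Y) = 0.00486485 at this income.
η = (dQ/dY)·(Y/Q) = 0.00486485 × (36939/361.405) = 0.497.

0.497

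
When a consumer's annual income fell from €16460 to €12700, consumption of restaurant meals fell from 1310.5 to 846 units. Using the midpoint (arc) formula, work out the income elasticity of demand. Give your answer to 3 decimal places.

ΔQ = 846 − 1310.5 = -464.5; midpoint Q̄ = (1310.5 + 846)/2 = 1078.25.
ΔI = 12700 − 16460 = -3760; midpoint Ī = (16460 + 12700)/2 = 14580.
η = (ΔQ/Q̄) ÷ (ΔI/Ī) = (-464.5/1078.25) ÷ (-3760/14580) = 1.670.

1.670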